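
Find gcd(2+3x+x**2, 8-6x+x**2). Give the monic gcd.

Euclidean algorithm in ℚ[x]:
  x**2+3x+2 = (x**2-6x+8) + (9x-6)
  x**2-6x+8 = ((1/9)x-16/27)(9x-6) + (40/9)
  9x-6 = ((81/40)x-27/20)(40/9) + (0)
The last nonzero remainder is the constant 40/9, so the polynomials are coprime and gcd = 1.

1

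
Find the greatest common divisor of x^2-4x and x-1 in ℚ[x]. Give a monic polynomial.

1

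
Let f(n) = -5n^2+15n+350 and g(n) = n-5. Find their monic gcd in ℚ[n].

1

Euclidean algorithm in ℚ[n]:
  -5n^2+15n+350 = (-5n-10)(n-5) + (300)
  n-5 = ((1/300)n-1/60)(300) + (0)
The last nonzero remainder is the constant 300, so the polynomials are coprime and gcd = 1.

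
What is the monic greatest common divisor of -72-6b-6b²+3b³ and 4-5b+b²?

-4+b

Apply the Euclidean algorithm:
  3b³-6b²-6b-72 = (3b+9)(b²-5b+4) + (27b-108)
  b²-5b+4 = ((1/27)b-1/27)(27b-108) + (0)
Last nonzero remainder: 27b-108. Dividing through by 27 gives the monic gcd b-4.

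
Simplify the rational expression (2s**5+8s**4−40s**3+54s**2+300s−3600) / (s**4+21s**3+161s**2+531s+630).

Repeated division with remainder:
  2s**5+8s**4−40s**3+54s**2+300s−3600 = (2s−34)(s**4+21s**3+161s**2+531s+630) + (352s**3+4466s**2+17094s+17820)
  s**4+21s**3+161s**2+531s+630 = ((1/352)s+133/5632)(352s**3+4466s**2+17094s+17820) + ((1785/256)s**2+(19635/256)s+26775/128)
  352s**3+4466s**2+17094s+17820 = ((90112/1785)s+50688/595)((1785/256)s**2+(19635/256)s+26775/128) + (0)
Last nonzero remainder: (1785/256)s**2+(19635/256)s+26775/128. Dividing through by 1785/256 gives the monic gcd s**2+11s+30.
Cancel s**2+11s+30 from numerator and denominator to get the reduced form.

(2s**3−14s**2+54s−120)/(s**2+10s+21)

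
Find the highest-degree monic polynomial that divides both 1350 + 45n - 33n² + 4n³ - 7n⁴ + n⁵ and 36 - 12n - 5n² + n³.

Apply the Euclidean algorithm:
  n⁵ - 7n⁴ + 4n³ - 33n² + 45n + 1350 = (n² - 2n + 6)(n³ - 5n² - 12n + 36) + (-63n² + 189n + 1134)
  n³ - 5n² - 12n + 36 = (-(1/63)n + 2/63)(-63n² + 189n + 1134) + (0)
Last nonzero remainder: -63n² + 189n + 1134. Dividing through by -63 gives the monic gcd n² - 3n - 18.

-18 - 3n + n²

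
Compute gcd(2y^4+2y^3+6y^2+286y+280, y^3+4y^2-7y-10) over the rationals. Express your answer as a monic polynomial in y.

y^2+6y+5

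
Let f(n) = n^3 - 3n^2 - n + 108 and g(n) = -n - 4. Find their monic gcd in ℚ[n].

Repeated division with remainder:
  n^3 - 3n^2 - n + 108 = (-n^2 + 7n - 27)(-n - 4) + (0)
Last nonzero remainder: -n - 4. Dividing through by -1 gives the monic gcd n + 4.

n + 4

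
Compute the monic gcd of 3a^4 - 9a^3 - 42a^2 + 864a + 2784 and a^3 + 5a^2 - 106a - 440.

By polynomial division,
  3a^4 - 9a^3 - 42a^2 + 864a + 2784 = (3a - 24)(a^3 + 5a^2 - 106a - 440) + (396a^2 - 360a - 7776)
  a^3 + 5a^2 - 106a - 440 = ((1/396)a + 65/4356)(396a^2 - 360a - 7776) + (-(9800/121)a - 39200/121)
  396a^2 - 360a - 7776 = (-(11979/2450)a + 29403/1225)(-(9800/121)a - 39200/121) + (0)
Last nonzero remainder: -(9800/121)a - 39200/121. Dividing through by -9800/121 gives the monic gcd a + 4.

a + 4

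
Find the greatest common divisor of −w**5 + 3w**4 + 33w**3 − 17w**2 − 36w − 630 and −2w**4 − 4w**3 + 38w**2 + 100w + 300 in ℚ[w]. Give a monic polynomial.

Apply the Euclidean algorithm:
  −w**5 + 3w**4 + 33w**3 − 17w**2 − 36w − 630 = ((1/2)w − 5/2)(−2w**4 − 4w**3 + 38w**2 + 100w + 300) + (4w**3 + 28w**2 + 64w + 120)
  −2w**4 − 4w**3 + 38w**2 + 100w + 300 = (−(1/2)w + 5/2)(4w**3 + 28w**2 + 64w + 120) + (0)
Last nonzero remainder: 4w**3 + 28w**2 + 64w + 120. Dividing through by 4 gives the monic gcd w**3 + 7w**2 + 16w + 30.

w**3 + 7w**2 + 16w + 30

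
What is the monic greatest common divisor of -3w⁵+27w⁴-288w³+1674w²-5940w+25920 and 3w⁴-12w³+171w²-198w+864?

Repeated division with remainder:
  -3w⁵+27w⁴-288w³+1674w²-5940w+25920 = (-w+5)(3w⁴-12w³+171w²-198w+864) + (-57w³+621w²-4086w+21600)
  3w⁴-12w³+171w²-198w+864 = (-(1/19)w-131/361)(-57w³+621w²-4086w+21600) + ((65448/361)w²-(196344/361)w+3141504/361)
  -57w³+621w²-4086w+21600 = (-(6859/21816)w+9025/3636)((65448/361)w²-(196344/361)w+3141504/361) + (0)
Last nonzero remainder: (65448/361)w²-(196344/361)w+3141504/361. Dividing through by 65448/361 gives the monic gcd w²-3w+48.

w²-3w+48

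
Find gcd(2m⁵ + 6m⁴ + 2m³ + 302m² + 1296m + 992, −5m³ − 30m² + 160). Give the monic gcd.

m² + 8m + 16

Euclidean algorithm in ℚ[m]:
  2m⁵ + 6m⁴ + 2m³ + 302m² + 1296m + 992 = (−(2/5)m² + (6/5)m − 38/5)(−5m³ − 30m² + 160) + (138m² + 1104m + 2208)
  −5m³ − 30m² + 160 = (−(5/138)m + 5/69)(138m² + 1104m + 2208) + (0)
Last nonzero remainder: 138m² + 1104m + 2208. Dividing through by 138 gives the monic gcd m² + 8m + 16.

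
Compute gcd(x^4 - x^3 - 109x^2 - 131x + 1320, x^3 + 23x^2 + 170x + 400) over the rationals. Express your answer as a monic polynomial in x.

Euclidean algorithm in ℚ[x]:
  x^4 - x^3 - 109x^2 - 131x + 1320 = (x - 24)(x^3 + 23x^2 + 170x + 400) + (273x^2 + 3549x + 10920)
  x^3 + 23x^2 + 170x + 400 = ((1/273)x + 10/273)(273x^2 + 3549x + 10920) + (0)
Last nonzero remainder: 273x^2 + 3549x + 10920. Dividing through by 273 gives the monic gcd x^2 + 13x + 40.

x^2 + 13x + 40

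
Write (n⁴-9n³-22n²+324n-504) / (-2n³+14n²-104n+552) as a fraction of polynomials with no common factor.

(-n³+3n²+40n-84)/(2n²-2n+92)

Apply the Euclidean algorithm:
  n⁴-9n³-22n²+324n-504 = (-(1/2)n+1)(-2n³+14n²-104n+552) + (-88n²+704n-1056)
  -2n³+14n²-104n+552 = ((1/44)n+1/44)(-88n²+704n-1056) + (-96n+576)
  -88n²+704n-1056 = ((11/12)n-11/6)(-96n+576) + (0)
Last nonzero remainder: -96n+576. Dividing through by -96 gives the monic gcd n-6.
Cancel n-6 from numerator and denominator to get the reduced form.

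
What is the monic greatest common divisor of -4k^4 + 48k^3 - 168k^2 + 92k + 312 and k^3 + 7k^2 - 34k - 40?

k + 1

By polynomial division,
  -4k^4 + 48k^3 - 168k^2 + 92k + 312 = (-4k + 76)(k^3 + 7k^2 - 34k - 40) + (-836k^2 + 2516k + 3352)
  k^3 + 7k^2 - 34k - 40 = (-(1/836)k - 523/43681)(-836k^2 + 2516k + 3352) + ((5856/43681)k + 5856/43681)
  -836k^2 + 2516k + 3352 = (-(9129329/1464)k + 18302339/732)((5856/43681)k + 5856/43681) + (0)
Last nonzero remainder: (5856/43681)k + 5856/43681. Dividing through by 5856/43681 gives the monic gcd k + 1.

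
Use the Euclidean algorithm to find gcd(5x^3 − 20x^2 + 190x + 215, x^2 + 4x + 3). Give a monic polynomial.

Apply the Euclidean algorithm:
  5x^3 − 20x^2 + 190x + 215 = (5x − 40)(x^2 + 4x + 3) + (335x + 335)
  x^2 + 4x + 3 = ((1/335)x + 3/335)(335x + 335) + (0)
Last nonzero remainder: 335x + 335. Dividing through by 335 gives the monic gcd x + 1.

x + 1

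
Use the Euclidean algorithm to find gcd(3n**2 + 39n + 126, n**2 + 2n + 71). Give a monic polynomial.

Repeated division with remainder:
  3n**2 + 39n + 126 = (3)(n**2 + 2n + 71) + (33n − 87)
  n**2 + 2n + 71 = ((1/33)n + 17/121)(33n − 87) + (10070/121)
  33n − 87 = ((3993/10070)n − 10527/10070)(10070/121) + (0)
The last nonzero remainder is the constant 10070/121, so the polynomials are coprime and gcd = 1.

1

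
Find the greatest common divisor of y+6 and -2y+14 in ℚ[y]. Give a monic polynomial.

Repeated division with remainder:
  y+6 = (-1/2)(-2y+14) + (13)
  -2y+14 = (-(2/13)y+14/13)(13) + (0)
The last nonzero remainder is the constant 13, so the polynomials are coprime and gcd = 1.

1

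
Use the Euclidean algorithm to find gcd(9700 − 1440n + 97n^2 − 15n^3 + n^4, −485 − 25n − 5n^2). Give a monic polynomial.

97 + 5n + n^2

By polynomial division,
  n^4 − 15n^3 + 97n^2 − 1440n + 9700 = (−(1/5)n^2 + 4n − 20)(−5n^2 − 25n − 485) + (0)
Last nonzero remainder: −5n^2 − 25n − 485. Dividing through by −5 gives the monic gcd n^2 + 5n + 97.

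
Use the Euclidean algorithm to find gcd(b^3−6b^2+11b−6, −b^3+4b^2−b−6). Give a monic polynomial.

b^2−5b+6

Euclidean algorithm in ℚ[b]:
  b^3−6b^2+11b−6 = (−1)(−b^3+4b^2−b−6) + (−2b^2+10b−12)
  −b^3+4b^2−b−6 = ((1/2)b+1/2)(−2b^2+10b−12) + (0)
Last nonzero remainder: −2b^2+10b−12. Dividing through by −2 gives the monic gcd b^2−5b+6.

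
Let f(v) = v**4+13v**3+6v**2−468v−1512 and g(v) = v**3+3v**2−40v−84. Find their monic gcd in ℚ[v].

v**2+v−42

Euclidean algorithm in ℚ[v]:
  v**4+13v**3+6v**2−468v−1512 = (v+10)(v**3+3v**2−40v−84) + (16v**2+16v−672)
  v**3+3v**2−40v−84 = ((1/16)v+1/8)(16v**2+16v−672) + (0)
Last nonzero remainder: 16v**2+16v−672. Dividing through by 16 gives the monic gcd v**2+v−42.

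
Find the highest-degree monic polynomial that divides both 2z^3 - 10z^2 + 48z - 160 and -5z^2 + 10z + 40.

z - 4

By polynomial division,
  2z^3 - 10z^2 + 48z - 160 = (-(2/5)z + 6/5)(-5z^2 + 10z + 40) + (52z - 208)
  -5z^2 + 10z + 40 = (-(5/52)z - 5/26)(52z - 208) + (0)
Last nonzero remainder: 52z - 208. Dividing through by 52 gives the monic gcd z - 4.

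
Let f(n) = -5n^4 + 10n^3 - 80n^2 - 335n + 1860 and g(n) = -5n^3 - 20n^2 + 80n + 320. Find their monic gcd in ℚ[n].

Apply the Euclidean algorithm:
  -5n^4 + 10n^3 - 80n^2 - 335n + 1860 = (n - 6)(-5n^3 - 20n^2 + 80n + 320) + (-280n^2 - 175n + 3780)
  -5n^3 - 20n^2 + 80n + 320 = ((1/56)n + 27/448)(-280n^2 - 175n + 3780) + ((1475/64)n + 1475/16)
  -280n^2 - 175n + 3780 = (-(3584/295)n + 12096/295)((1475/64)n + 1475/16) + (0)
Last nonzero remainder: (1475/64)n + 1475/16. Dividing through by 1475/64 gives the monic gcd n + 4.

n + 4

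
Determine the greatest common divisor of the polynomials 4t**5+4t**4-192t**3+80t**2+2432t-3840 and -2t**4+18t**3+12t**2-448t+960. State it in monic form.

t**3-3t**2-24t+80

Euclidean algorithm in ℚ[t]:
  4t**5+4t**4-192t**3+80t**2+2432t-3840 = (-2t-20)(-2t**4+18t**3+12t**2-448t+960) + (192t**3-576t**2-4608t+15360)
  -2t**4+18t**3+12t**2-448t+960 = (-(1/96)t+1/16)(192t**3-576t**2-4608t+15360) + (0)
Last nonzero remainder: 192t**3-576t**2-4608t+15360. Dividing through by 192 gives the monic gcd t**3-3t**2-24t+80.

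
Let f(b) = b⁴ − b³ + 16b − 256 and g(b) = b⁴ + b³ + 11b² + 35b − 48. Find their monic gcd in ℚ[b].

b² − b + 16

By polynomial division,
  b⁴ − b³ + 16b − 256 = (b⁴ + b³ + 11b² + 35b − 48) + (−2b³ − 11b² − 19b − 208)
  b⁴ + b³ + 11b² + 35b − 48 = (−(1/2)b + 9/4)(−2b³ − 11b² − 19b − 208) + ((105/4)b² − (105/4)b + 420)
  −2b³ − 11b² − 19b − 208 = (−(8/105)b − 52/105)((105/4)b² − (105/4)b + 420) + (0)
Last nonzero remainder: (105/4)b² − (105/4)b + 420. Dividing through by 105/4 gives the monic gcd b² − b + 16.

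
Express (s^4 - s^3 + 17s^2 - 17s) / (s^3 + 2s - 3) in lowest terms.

(s^3 + 17s)/(s^2 + s + 3)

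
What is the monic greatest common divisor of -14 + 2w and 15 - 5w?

1

By polynomial division,
  2w - 14 = (-2/5)(-5w + 15) + (-8)
  -5w + 15 = ((5/8)w - 15/8)(-8) + (0)
The last nonzero remainder is the constant -8, so the polynomials are coprime and gcd = 1.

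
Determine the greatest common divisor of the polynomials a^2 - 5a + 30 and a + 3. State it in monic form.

1

Apply the Euclidean algorithm:
  a^2 - 5a + 30 = (a - 8)(a + 3) + (54)
  a + 3 = ((1/54)a + 1/18)(54) + (0)
The last nonzero remainder is the constant 54, so the polynomials are coprime and gcd = 1.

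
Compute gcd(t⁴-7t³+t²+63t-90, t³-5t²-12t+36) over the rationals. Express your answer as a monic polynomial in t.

Repeated division with remainder:
  t⁴-7t³+t²+63t-90 = (t-2)(t³-5t²-12t+36) + (3t²+3t-18)
  t³-5t²-12t+36 = ((1/3)t-2)(3t²+3t-18) + (0)
Last nonzero remainder: 3t²+3t-18. Dividing through by 3 gives the monic gcd t²+t-6.

t²+t-6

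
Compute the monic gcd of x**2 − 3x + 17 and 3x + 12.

Euclidean algorithm in ℚ[x]:
  x**2 − 3x + 17 = ((1/3)x − 7/3)(3x + 12) + (45)
  3x + 12 = ((1/15)x + 4/15)(45) + (0)
The last nonzero remainder is the constant 45, so the polynomials are coprime and gcd = 1.

1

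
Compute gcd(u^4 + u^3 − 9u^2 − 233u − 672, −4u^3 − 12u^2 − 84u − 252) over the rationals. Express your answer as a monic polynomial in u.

u + 3

Apply the Euclidean algorithm:
  u^4 + u^3 − 9u^2 − 233u − 672 = (−(1/4)u + 1/2)(−4u^3 − 12u^2 − 84u − 252) + (−24u^2 − 254u − 546)
  −4u^3 − 12u^2 − 84u − 252 = ((1/6)u − 91/72)(−24u^2 − 254u − 546) + (−(11305/36)u − 11305/12)
  −24u^2 − 254u − 546 = ((864/11305)u + 936/1615)(−(11305/36)u − 11305/12) + (0)
Last nonzero remainder: −(11305/36)u − 11305/12. Dividing through by −11305/36 gives the monic gcd u + 3.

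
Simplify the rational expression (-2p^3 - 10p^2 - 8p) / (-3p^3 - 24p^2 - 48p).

(2p + 2)/(3p + 12)

Apply the Euclidean algorithm:
  -2p^3 - 10p^2 - 8p = (2/3)(-3p^3 - 24p^2 - 48p) + (6p^2 + 24p)
  -3p^3 - 24p^2 - 48p = (-(1/2)p - 2)(6p^2 + 24p) + (0)
Last nonzero remainder: 6p^2 + 24p. Dividing through by 6 gives the monic gcd p^2 + 4p.
Cancel p^2 + 4p from numerator and denominator to get the reduced form.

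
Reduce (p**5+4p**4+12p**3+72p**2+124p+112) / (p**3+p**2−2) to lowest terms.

Apply the Euclidean algorithm:
  p**5+4p**4+12p**3+72p**2+124p+112 = (p**2+3p+9)(p**3+p**2−2) + (65p**2+130p+130)
  p**3+p**2−2 = ((1/65)p−1/65)(65p**2+130p+130) + (0)
Last nonzero remainder: 65p**2+130p+130. Dividing through by 65 gives the monic gcd p**2+2p+2.
Cancel p**2+2p+2 from numerator and denominator to get the reduced form.

(p**3+2p**2+6p+56)/(p−1)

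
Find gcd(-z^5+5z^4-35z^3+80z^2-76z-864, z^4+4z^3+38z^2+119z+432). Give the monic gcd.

z^2-z+27

Apply the Euclidean algorithm:
  -z^5+5z^4-35z^3+80z^2-76z-864 = (-z+9)(z^4+4z^3+38z^2+119z+432) + (-33z^3-143z^2-715z-4752)
  z^4+4z^3+38z^2+119z+432 = (-(1/33)z+1/99)(-33z^3-143z^2-715z-4752) + ((160/9)z^2-(160/9)z+480)
  -33z^3-143z^2-715z-4752 = (-(297/160)z-99/10)((160/9)z^2-(160/9)z+480) + (0)
Last nonzero remainder: (160/9)z^2-(160/9)z+480. Dividing through by 160/9 gives the monic gcd z^2-z+27.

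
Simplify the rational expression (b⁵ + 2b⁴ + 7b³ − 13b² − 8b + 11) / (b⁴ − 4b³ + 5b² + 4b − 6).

(b³ + 2b² + 8b − 11)/(b² − 4b + 6)

Apply the Euclidean algorithm:
  b⁵ + 2b⁴ + 7b³ − 13b² − 8b + 11 = (b + 6)(b⁴ − 4b³ + 5b² + 4b − 6) + (26b³ − 47b² − 26b + 47)
  b⁴ − 4b³ + 5b² + 4b − 6 = ((1/26)b − 57/676)(26b³ − 47b² − 26b + 47) + ((1377/676)b² − 1377/676)
  26b³ − 47b² − 26b + 47 = ((17576/1377)b − 31772/1377)((1377/676)b² − 1377/676) + (0)
Last nonzero remainder: (1377/676)b² − 1377/676. Dividing through by 1377/676 gives the monic gcd b² − 1.
Cancel b² − 1 from numerator and denominator to get the reduced form.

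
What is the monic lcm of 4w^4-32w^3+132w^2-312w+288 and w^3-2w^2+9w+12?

w^5-7w^4+25w^3-45w^2-6w+72

By polynomial division,
  4w^4-32w^3+132w^2-312w+288 = (4w-24)(w^3-2w^2+9w+12) + (48w^2-144w+576)
  w^3-2w^2+9w+12 = ((1/48)w+1/48)(48w^2-144w+576) + (0)
Last nonzero remainder: 48w^2-144w+576. Dividing through by 48 gives the monic gcd w^2-3w+12.
Then lcm(f, g) = f·g / gcd(f, g); expanding and making the result monic gives the answer.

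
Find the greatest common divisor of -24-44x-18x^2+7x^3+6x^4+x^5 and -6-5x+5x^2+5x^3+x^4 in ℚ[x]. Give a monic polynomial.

6+11x+6x^2+x^3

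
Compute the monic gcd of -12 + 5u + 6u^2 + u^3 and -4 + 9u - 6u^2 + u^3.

-1 + u

Apply the Euclidean algorithm:
  u^3 + 6u^2 + 5u - 12 = (u^3 - 6u^2 + 9u - 4) + (12u^2 - 4u - 8)
  u^3 - 6u^2 + 9u - 4 = ((1/12)u - 17/36)(12u^2 - 4u - 8) + ((70/9)u - 70/9)
  12u^2 - 4u - 8 = ((54/35)u + 36/35)((70/9)u - 70/9) + (0)
Last nonzero remainder: (70/9)u - 70/9. Dividing through by 70/9 gives the monic gcd u - 1.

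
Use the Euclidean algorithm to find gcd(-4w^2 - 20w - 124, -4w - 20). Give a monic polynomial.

1

By polynomial division,
  -4w^2 - 20w - 124 = (w)(-4w - 20) + (-124)
  -4w - 20 = ((1/31)w + 5/31)(-124) + (0)
The last nonzero remainder is the constant -124, so the polynomials are coprime and gcd = 1.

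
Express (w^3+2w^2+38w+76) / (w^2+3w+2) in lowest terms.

(w^2+38)/(w+1)

Apply the Euclidean algorithm:
  w^3+2w^2+38w+76 = (w-1)(w^2+3w+2) + (39w+78)
  w^2+3w+2 = ((1/39)w+1/39)(39w+78) + (0)
Last nonzero remainder: 39w+78. Dividing through by 39 gives the monic gcd w+2.
Cancel w+2 from numerator and denominator to get the reduced form.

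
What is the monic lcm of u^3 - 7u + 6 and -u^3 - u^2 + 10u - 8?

u^4 + 4u^3 - 7u^2 - 22u + 24

Euclidean algorithm in ℚ[u]:
  u^3 - 7u + 6 = (-1)(-u^3 - u^2 + 10u - 8) + (-u^2 + 3u - 2)
  -u^3 - u^2 + 10u - 8 = (u + 4)(-u^2 + 3u - 2) + (0)
Last nonzero remainder: -u^2 + 3u - 2. Dividing through by -1 gives the monic gcd u^2 - 3u + 2.
Then lcm(f, g) = f·g / gcd(f, g); expanding and making the result monic gives the answer.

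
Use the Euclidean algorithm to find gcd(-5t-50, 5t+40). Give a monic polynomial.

1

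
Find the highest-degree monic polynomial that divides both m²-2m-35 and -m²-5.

1

Apply the Euclidean algorithm:
  m²-2m-35 = (-1)(-m²-5) + (-2m-40)
  -m²-5 = ((1/2)m-10)(-2m-40) + (-405)
  -2m-40 = ((2/405)m+8/81)(-405) + (0)
The last nonzero remainder is the constant -405, so the polynomials are coprime and gcd = 1.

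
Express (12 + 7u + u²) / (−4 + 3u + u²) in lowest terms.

Repeated division with remainder:
  u² + 7u + 12 = (u² + 3u − 4) + (4u + 16)
  u² + 3u − 4 = ((1/4)u − 1/4)(4u + 16) + (0)
Last nonzero remainder: 4u + 16. Dividing through by 4 gives the monic gcd u + 4.
Cancel u + 4 from numerator and denominator to get the reduced form.

(3 + u)/(−1 + u)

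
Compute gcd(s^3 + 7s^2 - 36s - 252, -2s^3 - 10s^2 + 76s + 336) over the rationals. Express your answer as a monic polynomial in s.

s^2 + s - 42

Euclidean algorithm in ℚ[s]:
  s^3 + 7s^2 - 36s - 252 = (-1/2)(-2s^3 - 10s^2 + 76s + 336) + (2s^2 + 2s - 84)
  -2s^3 - 10s^2 + 76s + 336 = (-s - 4)(2s^2 + 2s - 84) + (0)
Last nonzero remainder: 2s^2 + 2s - 84. Dividing through by 2 gives the monic gcd s^2 + s - 42.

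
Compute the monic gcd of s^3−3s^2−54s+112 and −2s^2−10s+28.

Apply the Euclidean algorithm:
  s^3−3s^2−54s+112 = (−(1/2)s+4)(−2s^2−10s+28) + (0)
Last nonzero remainder: −2s^2−10s+28. Dividing through by −2 gives the monic gcd s^2+5s−14.

s^2+5s−14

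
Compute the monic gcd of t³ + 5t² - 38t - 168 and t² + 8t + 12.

1

Apply the Euclidean algorithm:
  t³ + 5t² - 38t - 168 = (t - 3)(t² + 8t + 12) + (-26t - 132)
  t² + 8t + 12 = (-(1/26)t - 19/169)(-26t - 132) + (-480/169)
  -26t - 132 = ((2197/240)t + 1859/40)(-480/169) + (0)
The last nonzero remainder is the constant -480/169, so the polynomials are coprime and gcd = 1.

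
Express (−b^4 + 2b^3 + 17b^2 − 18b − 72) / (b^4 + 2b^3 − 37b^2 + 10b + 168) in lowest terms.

(−b − 3)/(b + 7)

Repeated division with remainder:
  −b^4 + 2b^3 + 17b^2 − 18b − 72 = (−1)(b^4 + 2b^3 − 37b^2 + 10b + 168) + (4b^3 − 20b^2 − 8b + 96)
  b^4 + 2b^3 − 37b^2 + 10b + 168 = ((1/4)b + 7/4)(4b^3 − 20b^2 − 8b + 96) + (0)
Last nonzero remainder: 4b^3 − 20b^2 − 8b + 96. Dividing through by 4 gives the monic gcd b^3 − 5b^2 − 2b + 24.
Cancel b^3 − 5b^2 − 2b + 24 from numerator and denominator to get the reduced form.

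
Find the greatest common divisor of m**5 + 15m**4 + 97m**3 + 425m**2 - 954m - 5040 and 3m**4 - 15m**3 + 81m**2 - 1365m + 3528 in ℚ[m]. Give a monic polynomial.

Apply the Euclidean algorithm:
  m**5 + 15m**4 + 97m**3 + 425m**2 - 954m - 5040 = ((1/3)m + 20/3)(3m**4 - 15m**3 + 81m**2 - 1365m + 3528) + (170m**3 + 340m**2 + 6970m - 28560)
  3m**4 - 15m**3 + 81m**2 - 1365m + 3528 = ((3/170)m - 21/170)(170m**3 + 340m**2 + 6970m - 28560) + (0)
Last nonzero remainder: 170m**3 + 340m**2 + 6970m - 28560. Dividing through by 170 gives the monic gcd m**3 + 2m**2 + 41m - 168.

m**3 + 2m**2 + 41m - 168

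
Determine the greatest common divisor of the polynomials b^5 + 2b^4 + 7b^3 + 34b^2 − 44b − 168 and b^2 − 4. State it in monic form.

b^2 − 4

Euclidean algorithm in ℚ[b]:
  b^5 + 2b^4 + 7b^3 + 34b^2 − 44b − 168 = (b^3 + 2b^2 + 11b + 42)(b^2 − 4) + (0)
The last nonzero remainder b^2 − 4 is already monic.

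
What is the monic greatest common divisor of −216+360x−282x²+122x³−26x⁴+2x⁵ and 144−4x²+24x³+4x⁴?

Repeated division with remainder:
  2x⁵−26x⁴+122x³−282x²+360x−216 = ((1/2)x−19/2)(4x⁴+24x³−4x²+144) + (352x³−320x²+288x+1152)
  4x⁴+24x³−4x²+144 = ((1/88)x+19/242)(352x³−320x²+288x+1152) + ((2160/121)x²−(4320/121)x+6480/121)
  352x³−320x²+288x+1152 = ((2662/135)x+968/45)((2160/121)x²−(4320/121)x+6480/121) + (0)
Last nonzero remainder: (2160/121)x²−(4320/121)x+6480/121. Dividing through by 2160/121 gives the monic gcd x²−2x+3.

3−2x+x²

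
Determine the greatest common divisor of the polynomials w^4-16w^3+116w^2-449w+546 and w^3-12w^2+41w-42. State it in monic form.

w^2-9w+14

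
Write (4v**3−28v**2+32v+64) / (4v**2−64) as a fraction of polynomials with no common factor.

Apply the Euclidean algorithm:
  4v**3−28v**2+32v+64 = (v−7)(4v**2−64) + (96v−384)
  4v**2−64 = ((1/24)v+1/6)(96v−384) + (0)
Last nonzero remainder: 96v−384. Dividing through by 96 gives the monic gcd v−4.
Cancel v−4 from numerator and denominator to get the reduced form.

(v**2−3v−4)/(v+4)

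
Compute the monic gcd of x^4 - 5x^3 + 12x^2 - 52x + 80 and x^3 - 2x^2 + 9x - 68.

x - 4

Euclidean algorithm in ℚ[x]:
  x^4 - 5x^3 + 12x^2 - 52x + 80 = (x - 3)(x^3 - 2x^2 + 9x - 68) + (-3x^2 + 43x - 124)
  x^3 - 2x^2 + 9x - 68 = (-(1/3)x - 37/9)(-3x^2 + 43x - 124) + ((1300/9)x - 5200/9)
  -3x^2 + 43x - 124 = (-(27/1300)x + 279/1300)((1300/9)x - 5200/9) + (0)
Last nonzero remainder: (1300/9)x - 5200/9. Dividing through by 1300/9 gives the monic gcd x - 4.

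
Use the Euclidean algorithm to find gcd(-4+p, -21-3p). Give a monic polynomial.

1

Apply the Euclidean algorithm:
  p-4 = (-1/3)(-3p-21) + (-11)
  -3p-21 = ((3/11)p+21/11)(-11) + (0)
The last nonzero remainder is the constant -11, so the polynomials are coprime and gcd = 1.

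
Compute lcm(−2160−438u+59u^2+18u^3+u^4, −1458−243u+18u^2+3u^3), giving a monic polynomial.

19440+1782u−969u^2−103u^3+9u^4+u^5

Apply the Euclidean algorithm:
  u^4+18u^3+59u^2−438u−2160 = ((1/3)u+4)(3u^3+18u^2−243u−1458) + (68u^2+1020u+3672)
  3u^3+18u^2−243u−1458 = ((3/68)u−27/68)(68u^2+1020u+3672) + (0)
Last nonzero remainder: 68u^2+1020u+3672. Dividing through by 68 gives the monic gcd u^2+15u+54.
Then lcm(f, g) = f·g / gcd(f, g); expanding and making the result monic gives the answer.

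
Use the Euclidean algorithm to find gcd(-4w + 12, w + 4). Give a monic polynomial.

Apply the Euclidean algorithm:
  -4w + 12 = (-4)(w + 4) + (28)
  w + 4 = ((1/28)w + 1/7)(28) + (0)
The last nonzero remainder is the constant 28, so the polynomials are coprime and gcd = 1.

1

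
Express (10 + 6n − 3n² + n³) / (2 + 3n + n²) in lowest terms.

(10 − 4n + n²)/(2 + n)

Apply the Euclidean algorithm:
  n³ − 3n² + 6n + 10 = (n − 6)(n² + 3n + 2) + (22n + 22)
  n² + 3n + 2 = ((1/22)n + 1/11)(22n + 22) + (0)
Last nonzero remainder: 22n + 22. Dividing through by 22 gives the monic gcd n + 1.
Cancel n + 1 from numerator and denominator to get the reduced form.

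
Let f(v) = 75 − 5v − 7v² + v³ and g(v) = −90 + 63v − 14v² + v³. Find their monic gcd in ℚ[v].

−5 + v

Euclidean algorithm in ℚ[v]:
  v³ − 7v² − 5v + 75 = (v³ − 14v² + 63v − 90) + (7v² − 68v + 165)
  v³ − 14v² + 63v − 90 = ((1/7)v − 30/49)(7v² − 68v + 165) + (−(108/49)v + 540/49)
  7v² − 68v + 165 = (−(343/108)v + 539/36)(−(108/49)v + 540/49) + (0)
Last nonzero remainder: −(108/49)v + 540/49. Dividing through by −108/49 gives the monic gcd v − 5.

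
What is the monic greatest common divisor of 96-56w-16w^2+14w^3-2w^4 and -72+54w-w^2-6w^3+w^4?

-24+26w-9w^2+w^3

By polynomial division,
  -2w^4+14w^3-16w^2-56w+96 = (-2)(w^4-6w^3-w^2+54w-72) + (2w^3-18w^2+52w-48)
  w^4-6w^3-w^2+54w-72 = ((1/2)w+3/2)(2w^3-18w^2+52w-48) + (0)
Last nonzero remainder: 2w^3-18w^2+52w-48. Dividing through by 2 gives the monic gcd w^3-9w^2+26w-24.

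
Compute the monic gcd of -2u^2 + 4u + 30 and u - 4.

1

By polynomial division,
  -2u^2 + 4u + 30 = (-2u - 4)(u - 4) + (14)
  u - 4 = ((1/14)u - 2/7)(14) + (0)
The last nonzero remainder is the constant 14, so the polynomials are coprime and gcd = 1.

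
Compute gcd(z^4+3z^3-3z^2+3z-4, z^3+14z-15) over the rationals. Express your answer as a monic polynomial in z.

z-1

Repeated division with remainder:
  z^4+3z^3-3z^2+3z-4 = (z+3)(z^3+14z-15) + (-17z^2-24z+41)
  z^3+14z-15 = (-(1/17)z+24/289)(-17z^2-24z+41) + ((5319/289)z-5319/289)
  -17z^2-24z+41 = (-(4913/5319)z-11849/5319)((5319/289)z-5319/289) + (0)
Last nonzero remainder: (5319/289)z-5319/289. Dividing through by 5319/289 gives the monic gcd z-1.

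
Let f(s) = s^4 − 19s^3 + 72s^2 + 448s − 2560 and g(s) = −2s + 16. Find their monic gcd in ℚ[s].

By polynomial division,
  s^4 − 19s^3 + 72s^2 + 448s − 2560 = (−(1/2)s^3 + (11/2)s^2 + 8s − 160)(−2s + 16) + (0)
Last nonzero remainder: −2s + 16. Dividing through by −2 gives the monic gcd s − 8.

s − 8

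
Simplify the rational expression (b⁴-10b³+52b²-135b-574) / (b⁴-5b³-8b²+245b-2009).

(b+2)/(b+7)

Repeated division with remainder:
  b⁴-10b³+52b²-135b-574 = (b⁴-5b³-8b²+245b-2009) + (-5b³+60b²-380b+1435)
  b⁴-5b³-8b²+245b-2009 = (-(1/5)b-7/5)(-5b³+60b²-380b+1435) + (0)
Last nonzero remainder: -5b³+60b²-380b+1435. Dividing through by -5 gives the monic gcd b³-12b²+76b-287.
Cancel b³-12b²+76b-287 from numerator and denominator to get the reduced form.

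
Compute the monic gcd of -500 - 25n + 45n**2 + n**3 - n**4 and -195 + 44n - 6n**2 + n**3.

Repeated division with remainder:
  -n**4 + n**3 + 45n**2 - 25n - 500 = (-n - 5)(n**3 - 6n**2 + 44n - 195) + (59n**2 - 1475)
  n**3 - 6n**2 + 44n - 195 = ((1/59)n - 6/59)(59n**2 - 1475) + (69n - 345)
  59n**2 - 1475 = ((59/69)n + 295/69)(69n - 345) + (0)
Last nonzero remainder: 69n - 345. Dividing through by 69 gives the monic gcd n - 5.

-5 + n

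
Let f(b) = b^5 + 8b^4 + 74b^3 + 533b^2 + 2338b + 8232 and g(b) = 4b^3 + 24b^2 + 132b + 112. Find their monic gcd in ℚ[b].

b^2 + 5b + 28

Euclidean algorithm in ℚ[b]:
  b^5 + 8b^4 + 74b^3 + 533b^2 + 2338b + 8232 = ((1/4)b^2 + (1/2)b + 29/4)(4b^3 + 24b^2 + 132b + 112) + (265b^2 + 1325b + 7420)
  4b^3 + 24b^2 + 132b + 112 = ((4/265)b + 4/265)(265b^2 + 1325b + 7420) + (0)
Last nonzero remainder: 265b^2 + 1325b + 7420. Dividing through by 265 gives the monic gcd b^2 + 5b + 28.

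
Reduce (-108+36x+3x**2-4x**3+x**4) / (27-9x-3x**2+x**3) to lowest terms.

By polynomial division,
  x**4-4x**3+3x**2+36x-108 = (x-1)(x**3-3x**2-9x+27) + (9x**2-81)
  x**3-3x**2-9x+27 = ((1/9)x-1/3)(9x**2-81) + (0)
Last nonzero remainder: 9x**2-81. Dividing through by 9 gives the monic gcd x**2-9.
Cancel x**2-9 from numerator and denominator to get the reduced form.

(12-4x+x**2)/(-3+x)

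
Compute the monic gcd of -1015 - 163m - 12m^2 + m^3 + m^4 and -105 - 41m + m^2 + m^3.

-35 - 2m + m^2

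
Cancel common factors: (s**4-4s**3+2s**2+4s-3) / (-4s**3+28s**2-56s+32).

(-s**3+3s**2+s-3)/(4s**2-24s+32)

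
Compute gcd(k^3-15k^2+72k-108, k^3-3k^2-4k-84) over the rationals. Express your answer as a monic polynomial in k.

Euclidean algorithm in ℚ[k]:
  k^3-15k^2+72k-108 = (k^3-3k^2-4k-84) + (-12k^2+76k-24)
  k^3-3k^2-4k-84 = (-(1/12)k-5/18)(-12k^2+76k-24) + ((136/9)k-272/3)
  -12k^2+76k-24 = (-(27/34)k+9/34)((136/9)k-272/3) + (0)
Last nonzero remainder: (136/9)k-272/3. Dividing through by 136/9 gives the monic gcd k-6.

k-6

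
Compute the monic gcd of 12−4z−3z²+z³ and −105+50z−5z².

Euclidean algorithm in ℚ[z]:
  z³−3z²−4z+12 = (−(1/5)z−7/5)(−5z²+50z−105) + (45z−135)
  −5z²+50z−105 = (−(1/9)z+7/9)(45z−135) + (0)
Last nonzero remainder: 45z−135. Dividing through by 45 gives the monic gcd z−3.

−3+z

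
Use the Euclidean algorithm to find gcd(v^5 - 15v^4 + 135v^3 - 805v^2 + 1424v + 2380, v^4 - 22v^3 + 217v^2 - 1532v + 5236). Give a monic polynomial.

v^3 - 11v^2 + 96v - 476

Euclidean algorithm in ℚ[v]:
  v^5 - 15v^4 + 135v^3 - 805v^2 + 1424v + 2380 = (v + 7)(v^4 - 22v^3 + 217v^2 - 1532v + 5236) + (72v^3 - 792v^2 + 6912v - 34272)
  v^4 - 22v^3 + 217v^2 - 1532v + 5236 = ((1/72)v - 11/72)(72v^3 - 792v^2 + 6912v - 34272) + (0)
Last nonzero remainder: 72v^3 - 792v^2 + 6912v - 34272. Dividing through by 72 gives the monic gcd v^3 - 11v^2 + 96v - 476.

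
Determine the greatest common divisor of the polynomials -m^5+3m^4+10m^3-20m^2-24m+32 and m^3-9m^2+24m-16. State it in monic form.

m^2-5m+4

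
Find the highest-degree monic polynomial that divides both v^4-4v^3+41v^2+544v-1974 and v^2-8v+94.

Repeated division with remainder:
  v^4-4v^3+41v^2+544v-1974 = (v^2+4v-21)(v^2-8v+94) + (0)
The last nonzero remainder v^2-8v+94 is already monic.

v^2-8v+94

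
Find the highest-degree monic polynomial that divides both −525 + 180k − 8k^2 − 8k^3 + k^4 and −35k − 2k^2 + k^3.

Repeated division with remainder:
  k^4 − 8k^3 − 8k^2 + 180k − 525 = (k − 6)(k^3 − 2k^2 − 35k) + (15k^2 − 30k − 525)
  k^3 − 2k^2 − 35k = ((1/15)k)(15k^2 − 30k − 525) + (0)
Last nonzero remainder: 15k^2 − 30k − 525. Dividing through by 15 gives the monic gcd k^2 − 2k − 35.

−35 − 2k + k^2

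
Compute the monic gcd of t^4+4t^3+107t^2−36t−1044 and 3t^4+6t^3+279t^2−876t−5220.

Apply the Euclidean algorithm:
  t^4+4t^3+107t^2−36t−1044 = (1/3)(3t^4+6t^3+279t^2−876t−5220) + (2t^3+14t^2+256t+696)
  3t^4+6t^3+279t^2−876t−5220 = ((3/2)t−15/2)(2t^3+14t^2+256t+696) + (0)
Last nonzero remainder: 2t^3+14t^2+256t+696. Dividing through by 2 gives the monic gcd t^3+7t^2+128t+348.

t^3+7t^2+128t+348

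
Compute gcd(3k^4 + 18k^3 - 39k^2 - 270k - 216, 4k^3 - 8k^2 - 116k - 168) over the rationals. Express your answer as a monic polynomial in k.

k + 3

Euclidean algorithm in ℚ[k]:
  3k^4 + 18k^3 - 39k^2 - 270k - 216 = ((3/4)k + 6)(4k^3 - 8k^2 - 116k - 168) + (96k^2 + 552k + 792)
  4k^3 - 8k^2 - 116k - 168 = ((1/24)k - 31/96)(96k^2 + 552k + 792) + ((117/4)k + 351/4)
  96k^2 + 552k + 792 = ((128/39)k + 352/39)((117/4)k + 351/4) + (0)
Last nonzero remainder: (117/4)k + 351/4. Dividing through by 117/4 gives the monic gcd k + 3.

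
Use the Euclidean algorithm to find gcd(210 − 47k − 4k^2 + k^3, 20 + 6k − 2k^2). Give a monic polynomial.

Euclidean algorithm in ℚ[k]:
  k^3 − 4k^2 − 47k + 210 = (−(1/2)k + 1/2)(−2k^2 + 6k + 20) + (−40k + 200)
  −2k^2 + 6k + 20 = ((1/20)k + 1/10)(−40k + 200) + (0)
Last nonzero remainder: −40k + 200. Dividing through by −40 gives the monic gcd k − 5.

−5 + k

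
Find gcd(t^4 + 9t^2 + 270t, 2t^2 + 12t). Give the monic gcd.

t^2 + 6t

Repeated division with remainder:
  t^4 + 9t^2 + 270t = ((1/2)t^2 − 3t + 45/2)(2t^2 + 12t) + (0)
Last nonzero remainder: 2t^2 + 12t. Dividing through by 2 gives the monic gcd t^2 + 6t.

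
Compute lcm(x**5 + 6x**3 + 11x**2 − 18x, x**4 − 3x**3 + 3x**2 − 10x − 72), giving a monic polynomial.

x**6 − 4x**5 + 6x**4 − 13x**3 − 62x**2 + 72x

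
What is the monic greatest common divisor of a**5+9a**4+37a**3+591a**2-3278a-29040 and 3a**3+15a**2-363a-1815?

a**2+16a+55

By polynomial division,
  a**5+9a**4+37a**3+591a**2-3278a-29040 = ((1/3)a**2+(4/3)a+46)(3a**3+15a**2-363a-1815) + (990a**2+15840a+54450)
  3a**3+15a**2-363a-1815 = ((1/330)a-1/30)(990a**2+15840a+54450) + (0)
Last nonzero remainder: 990a**2+15840a+54450. Dividing through by 990 gives the monic gcd a**2+16a+55.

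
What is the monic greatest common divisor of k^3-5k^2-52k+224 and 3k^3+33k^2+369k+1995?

k+7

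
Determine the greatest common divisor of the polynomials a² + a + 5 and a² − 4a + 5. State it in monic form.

1

By polynomial division,
  a² + a + 5 = (a² − 4a + 5) + (5a)
  a² − 4a + 5 = ((1/5)a − 4/5)(5a) + (5)
  5a = (a)(5) + (0)
The last nonzero remainder is the constant 5, so the polynomials are coprime and gcd = 1.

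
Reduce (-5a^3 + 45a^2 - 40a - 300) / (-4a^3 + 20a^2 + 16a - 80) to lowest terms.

(5a - 30)/(4a - 8)

Repeated division with remainder:
  -5a^3 + 45a^2 - 40a - 300 = (5/4)(-4a^3 + 20a^2 + 16a - 80) + (20a^2 - 60a - 200)
  -4a^3 + 20a^2 + 16a - 80 = (-(1/5)a + 2/5)(20a^2 - 60a - 200) + (0)
Last nonzero remainder: 20a^2 - 60a - 200. Dividing through by 20 gives the monic gcd a^2 - 3a - 10.
Cancel a^2 - 3a - 10 from numerator and denominator to get the reduced form.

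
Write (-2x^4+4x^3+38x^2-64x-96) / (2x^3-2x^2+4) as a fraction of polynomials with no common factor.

(-x^3+3x^2+16x-48)/(x^2-2x+2)

Apply the Euclidean algorithm:
  -2x^4+4x^3+38x^2-64x-96 = (-x+1)(2x^3-2x^2+4) + (40x^2-60x-100)
  2x^3-2x^2+4 = ((1/20)x+1/40)(40x^2-60x-100) + ((13/2)x+13/2)
  40x^2-60x-100 = ((80/13)x-200/13)((13/2)x+13/2) + (0)
Last nonzero remainder: (13/2)x+13/2. Dividing through by 13/2 gives the monic gcd x+1.
Cancel x+1 from numerator and denominator to get the reduced form.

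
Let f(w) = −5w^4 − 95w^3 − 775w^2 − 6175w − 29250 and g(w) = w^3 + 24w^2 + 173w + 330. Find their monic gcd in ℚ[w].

w + 10

By polynomial division,
  −5w^4 − 95w^3 − 775w^2 − 6175w − 29250 = (−5w + 25)(w^3 + 24w^2 + 173w + 330) + (−510w^2 − 8850w − 37500)
  w^3 + 24w^2 + 173w + 330 = (−(1/510)w − 113/8670)(−510w^2 − 8850w − 37500) + (−(4588/289)w − 45880/289)
  −510w^2 − 8850w − 37500 = ((73695/2294)w + 541875/2294)(−(4588/289)w − 45880/289) + (0)
Last nonzero remainder: −(4588/289)w − 45880/289. Dividing through by −4588/289 gives the monic gcd w + 10.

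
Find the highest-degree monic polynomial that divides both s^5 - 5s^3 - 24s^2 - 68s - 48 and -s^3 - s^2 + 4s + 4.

s^2 + 3s + 2

By polynomial division,
  s^5 - 5s^3 - 24s^2 - 68s - 48 = (-s^2 + s)(-s^3 - s^2 + 4s + 4) + (-24s^2 - 72s - 48)
  -s^3 - s^2 + 4s + 4 = ((1/24)s - 1/12)(-24s^2 - 72s - 48) + (0)
Last nonzero remainder: -24s^2 - 72s - 48. Dividing through by -24 gives the monic gcd s^2 + 3s + 2.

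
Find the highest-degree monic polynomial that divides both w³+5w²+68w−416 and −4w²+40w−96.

Repeated division with remainder:
  w³+5w²+68w−416 = (−(1/4)w−15/4)(−4w²+40w−96) + (194w−776)
  −4w²+40w−96 = (−(2/97)w+12/97)(194w−776) + (0)
Last nonzero remainder: 194w−776. Dividing through by 194 gives the monic gcd w−4.

w−4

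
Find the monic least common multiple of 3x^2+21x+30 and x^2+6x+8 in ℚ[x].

x^3+11x^2+38x+40

By polynomial division,
  3x^2+21x+30 = (3)(x^2+6x+8) + (3x+6)
  x^2+6x+8 = ((1/3)x+4/3)(3x+6) + (0)
Last nonzero remainder: 3x+6. Dividing through by 3 gives the monic gcd x+2.
Then lcm(f, g) = f·g / gcd(f, g); expanding and making the result monic gives the answer.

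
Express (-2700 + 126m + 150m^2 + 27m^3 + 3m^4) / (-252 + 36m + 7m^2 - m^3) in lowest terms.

(450 - 96m - 9m^2 - 3m^3)/(42 - 13m + m^2)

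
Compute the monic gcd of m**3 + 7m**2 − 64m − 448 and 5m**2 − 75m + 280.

m − 8

By polynomial division,
  m**3 + 7m**2 − 64m − 448 = ((1/5)m + 22/5)(5m**2 − 75m + 280) + (210m − 1680)
  5m**2 − 75m + 280 = ((1/42)m − 1/6)(210m − 1680) + (0)
Last nonzero remainder: 210m − 1680. Dividing through by 210 gives the monic gcd m − 8.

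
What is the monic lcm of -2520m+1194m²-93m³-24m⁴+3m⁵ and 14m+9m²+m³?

Euclidean algorithm in ℚ[m]:
  3m⁵-24m⁴-93m³+1194m²-2520m = (3m²-51m+324)(m³+9m²+14m) + (-1008m²-7056m)
  m³+9m²+14m = (-(1/1008)m-1/504)(-1008m²-7056m) + (0)
Last nonzero remainder: -1008m²-7056m. Dividing through by -1008 gives the monic gcd m²+7m.
Then lcm(f, g) = f·g / gcd(f, g); expanding and making the result monic gives the answer.

-1680m-44m²+336m³-47m⁴-6m⁵+m⁶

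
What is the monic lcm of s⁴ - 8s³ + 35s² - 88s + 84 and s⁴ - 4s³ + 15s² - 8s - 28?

Euclidean algorithm in ℚ[s]:
  s⁴ - 8s³ + 35s² - 88s + 84 = (s⁴ - 4s³ + 15s² - 8s - 28) + (-4s³ + 20s² - 80s + 112)
  s⁴ - 4s³ + 15s² - 8s - 28 = (-(1/4)s - 1/4)(-4s³ + 20s² - 80s + 112) + (0)
Last nonzero remainder: -4s³ + 20s² - 80s + 112. Dividing through by -4 gives the monic gcd s³ - 5s² + 20s - 28.
Then lcm(f, g) = f·g / gcd(f, g); expanding and making the result monic gives the answer.

s⁵ - 7s⁴ + 27s³ - 53s² - 4s + 84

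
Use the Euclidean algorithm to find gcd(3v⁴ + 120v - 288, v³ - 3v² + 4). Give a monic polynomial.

v - 2

By polynomial division,
  3v⁴ + 120v - 288 = (3v + 9)(v³ - 3v² + 4) + (27v² + 108v - 324)
  v³ - 3v² + 4 = ((1/27)v - 7/27)(27v² + 108v - 324) + (40v - 80)
  27v² + 108v - 324 = ((27/40)v + 81/20)(40v - 80) + (0)
Last nonzero remainder: 40v - 80. Dividing through by 40 gives the monic gcd v - 2.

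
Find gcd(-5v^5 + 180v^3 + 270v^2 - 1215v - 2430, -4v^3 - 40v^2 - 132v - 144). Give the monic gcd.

v^2 + 6v + 9

Apply the Euclidean algorithm:
  -5v^5 + 180v^3 + 270v^2 - 1215v - 2430 = ((5/4)v^2 - (25/2)v + 155/4)(-4v^3 - 40v^2 - 132v - 144) + (350v^2 + 2100v + 3150)
  -4v^3 - 40v^2 - 132v - 144 = (-(2/175)v - 8/175)(350v^2 + 2100v + 3150) + (0)
Last nonzero remainder: 350v^2 + 2100v + 3150. Dividing through by 350 gives the monic gcd v^2 + 6v + 9.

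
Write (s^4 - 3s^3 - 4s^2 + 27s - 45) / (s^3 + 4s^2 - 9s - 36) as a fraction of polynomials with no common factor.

(s^2 - 3s + 5)/(s + 4)

Euclidean algorithm in ℚ[s]:
  s^4 - 3s^3 - 4s^2 + 27s - 45 = (s - 7)(s^3 + 4s^2 - 9s - 36) + (33s^2 - 297)
  s^3 + 4s^2 - 9s - 36 = ((1/33)s + 4/33)(33s^2 - 297) + (0)
Last nonzero remainder: 33s^2 - 297. Dividing through by 33 gives the monic gcd s^2 - 9.
Cancel s^2 - 9 from numerator and denominator to get the reduced form.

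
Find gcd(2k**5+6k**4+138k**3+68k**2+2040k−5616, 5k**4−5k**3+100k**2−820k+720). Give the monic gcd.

Repeated division with remainder:
  2k**5+6k**4+138k**3+68k**2+2040k−5616 = ((2/5)k+8/5)(5k**4−5k**3+100k**2−820k+720) + (106k**3+236k**2+3064k−6768)
  5k**4−5k**3+100k**2−820k+720 = ((5/106)k−855/5618)(106k**3+236k**2+3064k−6768) + (−(24190/2809)k**2−(96760/2809)k−870840/2809)
  106k**3+236k**2+3064k−6768 = (−(148877/12095)k+264046/12095)(−(24190/2809)k**2−(96760/2809)k−870840/2809) + (0)
Last nonzero remainder: −(24190/2809)k**2−(96760/2809)k−870840/2809. Dividing through by −24190/2809 gives the monic gcd k**2+4k+36.

k**2+4k+36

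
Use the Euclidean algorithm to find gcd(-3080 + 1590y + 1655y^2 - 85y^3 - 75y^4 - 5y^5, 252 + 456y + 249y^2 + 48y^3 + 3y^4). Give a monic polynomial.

Apply the Euclidean algorithm:
  -5y^5 - 75y^4 - 85y^3 + 1655y^2 + 1590y - 3080 = (-(5/3)y + 5/3)(3y^4 + 48y^3 + 249y^2 + 456y + 252) + (250y^3 + 2000y^2 + 1250y - 3500)
  3y^4 + 48y^3 + 249y^2 + 456y + 252 = ((3/250)y + 12/125)(250y^3 + 2000y^2 + 1250y - 3500) + (42y^2 + 378y + 588)
  250y^3 + 2000y^2 + 1250y - 3500 = ((125/21)y - 125/21)(42y^2 + 378y + 588) + (0)
Last nonzero remainder: 42y^2 + 378y + 588. Dividing through by 42 gives the monic gcd y^2 + 9y + 14.

14 + 9y + y^2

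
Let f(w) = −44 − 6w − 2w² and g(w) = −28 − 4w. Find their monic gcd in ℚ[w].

By polynomial division,
  −2w² − 6w − 44 = ((1/2)w − 2)(−4w − 28) + (−100)
  −4w − 28 = ((1/25)w + 7/25)(−100) + (0)
The last nonzero remainder is the constant −100, so the polynomials are coprime and gcd = 1.

1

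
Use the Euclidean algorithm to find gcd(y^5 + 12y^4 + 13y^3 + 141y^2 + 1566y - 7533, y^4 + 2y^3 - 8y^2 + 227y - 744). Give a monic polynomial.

y^3 - 6y^2 + 40y - 93

Apply the Euclidean algorithm:
  y^5 + 12y^4 + 13y^3 + 141y^2 + 1566y - 7533 = (y + 10)(y^4 + 2y^3 - 8y^2 + 227y - 744) + (y^3 - 6y^2 + 40y - 93)
  y^4 + 2y^3 - 8y^2 + 227y - 744 = (y + 8)(y^3 - 6y^2 + 40y - 93) + (0)
The last nonzero remainder y^3 - 6y^2 + 40y - 93 is already monic.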